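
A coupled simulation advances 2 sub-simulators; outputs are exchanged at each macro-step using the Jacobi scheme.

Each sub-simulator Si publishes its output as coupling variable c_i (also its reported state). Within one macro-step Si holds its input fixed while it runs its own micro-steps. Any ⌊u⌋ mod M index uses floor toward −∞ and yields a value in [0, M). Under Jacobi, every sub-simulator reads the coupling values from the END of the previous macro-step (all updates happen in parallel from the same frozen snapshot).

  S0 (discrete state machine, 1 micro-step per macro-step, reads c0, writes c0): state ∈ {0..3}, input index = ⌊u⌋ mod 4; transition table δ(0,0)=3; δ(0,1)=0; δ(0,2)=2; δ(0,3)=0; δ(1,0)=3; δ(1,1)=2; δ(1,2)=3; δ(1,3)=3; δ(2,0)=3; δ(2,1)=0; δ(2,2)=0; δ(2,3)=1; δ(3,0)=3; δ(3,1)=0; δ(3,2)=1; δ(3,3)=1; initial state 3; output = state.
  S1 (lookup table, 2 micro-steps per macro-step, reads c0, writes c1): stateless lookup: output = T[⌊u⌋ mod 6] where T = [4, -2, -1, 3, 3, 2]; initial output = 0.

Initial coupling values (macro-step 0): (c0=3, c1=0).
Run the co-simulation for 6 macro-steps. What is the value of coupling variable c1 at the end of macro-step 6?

macro 1: S0 reads c0=3 → after 1×micro: 1; S1 reads c0=3 → after 2×micro: 3 ⇒ (c0=1, c1=3)
macro 2: S0 reads c0=1 → after 1×micro: 2; S1 reads c0=1 → after 2×micro: -2 ⇒ (c0=2, c1=-2)
macro 3: S0 reads c0=2 → after 1×micro: 0; S1 reads c0=2 → after 2×micro: -1 ⇒ (c0=0, c1=-1)
macro 4: S0 reads c0=0 → after 1×micro: 3; S1 reads c0=0 → after 2×micro: 4 ⇒ (c0=3, c1=4)
macro 5: S0 reads c0=3 → after 1×micro: 1; S1 reads c0=3 → after 2×micro: 3 ⇒ (c0=1, c1=3)
macro 6: S0 reads c0=1 → after 1×micro: 2; S1 reads c0=1 → after 2×micro: -2 ⇒ (c0=2, c1=-2)

c1 at macro-step 6 = -2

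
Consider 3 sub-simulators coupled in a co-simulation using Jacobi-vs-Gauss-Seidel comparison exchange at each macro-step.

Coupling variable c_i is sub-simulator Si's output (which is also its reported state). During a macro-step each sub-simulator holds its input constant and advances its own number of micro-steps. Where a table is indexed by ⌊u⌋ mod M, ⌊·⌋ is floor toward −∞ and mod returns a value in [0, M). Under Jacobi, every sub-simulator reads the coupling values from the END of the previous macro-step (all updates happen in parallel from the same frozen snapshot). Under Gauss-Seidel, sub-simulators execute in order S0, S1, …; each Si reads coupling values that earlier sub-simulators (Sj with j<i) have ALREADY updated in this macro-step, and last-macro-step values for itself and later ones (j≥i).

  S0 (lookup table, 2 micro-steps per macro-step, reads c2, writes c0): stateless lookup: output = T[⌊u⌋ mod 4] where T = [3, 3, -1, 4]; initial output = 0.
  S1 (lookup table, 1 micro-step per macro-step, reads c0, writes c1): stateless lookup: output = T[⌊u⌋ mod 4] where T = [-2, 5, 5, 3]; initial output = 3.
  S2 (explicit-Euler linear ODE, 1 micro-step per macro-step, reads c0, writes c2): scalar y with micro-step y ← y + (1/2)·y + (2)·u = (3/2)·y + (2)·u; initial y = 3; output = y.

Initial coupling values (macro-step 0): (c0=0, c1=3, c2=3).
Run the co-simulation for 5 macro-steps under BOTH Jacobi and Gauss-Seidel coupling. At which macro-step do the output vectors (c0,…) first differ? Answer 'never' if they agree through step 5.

first divergence at macro-step: 1

[Jacobi] macro 1: S0 reads c2=3 → after 2×micro: 4; S1 reads c0=0 → after 1×micro: -2; S2 reads c0=0 → after 1×micro: 9/2 ⇒ (c0=4, c1=-2, c2=9/2)
[Jacobi] macro 2: S0 reads c2=9/2 → after 2×micro: 3; S1 reads c0=4 → after 1×micro: -2; S2 reads c0=4 → after 1×micro: 59/4 ⇒ (c0=3, c1=-2, c2=59/4)
[Jacobi] macro 3: S0 reads c2=59/4 → after 2×micro: -1; S1 reads c0=3 → after 1×micro: 3; S2 reads c0=3 → after 1×micro: 225/8 ⇒ (c0=-1, c1=3, c2=225/8)
[Jacobi] macro 4: S0 reads c2=225/8 → after 2×micro: 3; S1 reads c0=-1 → after 1×micro: 3; S2 reads c0=-1 → after 1×micro: 643/16 ⇒ (c0=3, c1=3, c2=643/16)
[Jacobi] macro 5: S0 reads c2=643/16 → after 2×micro: 3; S1 reads c0=3 → after 1×micro: 3; S2 reads c0=3 → after 1×micro: 2121/32 ⇒ (c0=3, c1=3, c2=2121/32)
[Gauss-Seidel] macro 1: S0 reads c2=3 → after 2×micro: 4; S1 reads c0=4 → after 1×micro: -2; S2 reads c0=4 → after 1×micro: 25/2 ⇒ (c0=4, c1=-2, c2=25/2)
[Gauss-Seidel] macro 2: S0 reads c2=25/2 → after 2×micro: 3; S1 reads c0=3 → after 1×micro: 3; S2 reads c0=3 → after 1×micro: 99/4 ⇒ (c0=3, c1=3, c2=99/4)
[Gauss-Seidel] macro 3: S0 reads c2=99/4 → after 2×micro: 3; S1 reads c0=3 → after 1×micro: 3; S2 reads c0=3 → after 1×micro: 345/8 ⇒ (c0=3, c1=3, c2=345/8)
[Gauss-Seidel] macro 4: S0 reads c2=345/8 → after 2×micro: 4; S1 reads c0=4 → after 1×micro: -2; S2 reads c0=4 → after 1×micro: 1163/16 ⇒ (c0=4, c1=-2, c2=1163/16)
[Gauss-Seidel] macro 5: S0 reads c2=1163/16 → after 2×micro: 3; S1 reads c0=3 → after 1×micro: 3; S2 reads c0=3 → after 1×micro: 3681/32 ⇒ (c0=3, c1=3, c2=3681/32)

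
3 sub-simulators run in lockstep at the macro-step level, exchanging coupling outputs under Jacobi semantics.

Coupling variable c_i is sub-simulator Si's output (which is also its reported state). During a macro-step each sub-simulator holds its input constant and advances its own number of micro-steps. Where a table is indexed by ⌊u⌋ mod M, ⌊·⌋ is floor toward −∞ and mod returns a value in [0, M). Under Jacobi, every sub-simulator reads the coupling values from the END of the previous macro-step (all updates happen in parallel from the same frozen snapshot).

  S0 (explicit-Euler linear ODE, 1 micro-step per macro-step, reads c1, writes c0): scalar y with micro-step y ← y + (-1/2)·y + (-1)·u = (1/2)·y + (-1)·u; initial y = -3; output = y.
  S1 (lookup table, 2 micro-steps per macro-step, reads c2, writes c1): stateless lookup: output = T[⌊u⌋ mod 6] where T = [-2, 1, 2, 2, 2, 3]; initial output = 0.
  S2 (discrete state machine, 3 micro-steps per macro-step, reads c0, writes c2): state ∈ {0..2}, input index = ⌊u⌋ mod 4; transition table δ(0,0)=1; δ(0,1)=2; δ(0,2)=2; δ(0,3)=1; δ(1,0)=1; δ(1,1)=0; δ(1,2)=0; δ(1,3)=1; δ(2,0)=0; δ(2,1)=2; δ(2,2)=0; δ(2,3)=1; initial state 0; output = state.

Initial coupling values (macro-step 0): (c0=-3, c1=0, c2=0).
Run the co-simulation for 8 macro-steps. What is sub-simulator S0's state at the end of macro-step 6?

S0 state at macro-step 6 = 85/64

macro 1: S0 reads c1=0 → after 1×micro: -3/2; S1 reads c2=0 → after 2×micro: -2; S2 reads c0=-3 → after 3×micro: 2 ⇒ (c0=-3/2, c1=-2, c2=2)
macro 2: S0 reads c1=-2 → after 1×micro: 5/4; S1 reads c2=2 → after 2×micro: 2; S2 reads c0=-3/2 → after 3×micro: 0 ⇒ (c0=5/4, c1=2, c2=0)
macro 3: S0 reads c1=2 → after 1×micro: -11/8; S1 reads c2=0 → after 2×micro: -2; S2 reads c0=5/4 → after 3×micro: 2 ⇒ (c0=-11/8, c1=-2, c2=2)
macro 4: S0 reads c1=-2 → after 1×micro: 21/16; S1 reads c2=2 → after 2×micro: 2; S2 reads c0=-11/8 → after 3×micro: 0 ⇒ (c0=21/16, c1=2, c2=0)
macro 5: S0 reads c1=2 → after 1×micro: -43/32; S1 reads c2=0 → after 2×micro: -2; S2 reads c0=21/16 → after 3×micro: 2 ⇒ (c0=-43/32, c1=-2, c2=2)
macro 6: S0 reads c1=-2 → after 1×micro: 85/64; S1 reads c2=2 → after 2×micro: 2; S2 reads c0=-43/32 → after 3×micro: 0 ⇒ (c0=85/64, c1=2, c2=0)
macro 7: S0 reads c1=2 → after 1×micro: -171/128; S1 reads c2=0 → after 2×micro: -2; S2 reads c0=85/64 → after 3×micro: 2 ⇒ (c0=-171/128, c1=-2, c2=2)
macro 8: S0 reads c1=-2 → after 1×micro: 341/256; S1 reads c2=2 → after 2×micro: 2; S2 reads c0=-171/128 → after 3×micro: 0 ⇒ (c0=341/256, c1=2, c2=0)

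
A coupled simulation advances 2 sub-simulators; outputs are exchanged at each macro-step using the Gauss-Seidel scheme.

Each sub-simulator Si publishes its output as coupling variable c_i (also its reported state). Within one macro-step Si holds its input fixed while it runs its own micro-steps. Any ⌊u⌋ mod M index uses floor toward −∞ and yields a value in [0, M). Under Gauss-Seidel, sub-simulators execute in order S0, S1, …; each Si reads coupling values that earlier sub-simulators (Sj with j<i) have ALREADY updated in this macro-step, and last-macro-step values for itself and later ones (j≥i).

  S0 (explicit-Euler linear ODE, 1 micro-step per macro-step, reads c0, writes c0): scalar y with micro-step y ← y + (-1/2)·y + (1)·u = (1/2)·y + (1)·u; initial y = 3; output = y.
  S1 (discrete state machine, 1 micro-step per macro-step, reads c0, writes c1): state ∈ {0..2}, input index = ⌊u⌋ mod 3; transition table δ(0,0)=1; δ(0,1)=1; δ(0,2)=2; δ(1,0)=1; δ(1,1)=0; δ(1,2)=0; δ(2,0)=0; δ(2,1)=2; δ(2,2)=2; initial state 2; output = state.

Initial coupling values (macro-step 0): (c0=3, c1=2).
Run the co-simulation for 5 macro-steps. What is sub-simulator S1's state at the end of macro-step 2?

macro 1: S0 reads c0=3 → after 1×micro: 9/2; S1 reads c0=9/2 → after 1×micro: 2 ⇒ (c0=9/2, c1=2)
macro 2: S0 reads c0=9/2 → after 1×micro: 27/4; S1 reads c0=27/4 → after 1×micro: 0 ⇒ (c0=27/4, c1=0)
macro 3: S0 reads c0=27/4 → after 1×micro: 81/8; S1 reads c0=81/8 → after 1×micro: 1 ⇒ (c0=81/8, c1=1)
macro 4: S0 reads c0=81/8 → after 1×micro: 243/16; S1 reads c0=243/16 → after 1×micro: 1 ⇒ (c0=243/16, c1=1)
macro 5: S0 reads c0=243/16 → after 1×micro: 729/32; S1 reads c0=729/32 → after 1×micro: 0 ⇒ (c0=729/32, c1=0)

S1 state at macro-step 2 = 0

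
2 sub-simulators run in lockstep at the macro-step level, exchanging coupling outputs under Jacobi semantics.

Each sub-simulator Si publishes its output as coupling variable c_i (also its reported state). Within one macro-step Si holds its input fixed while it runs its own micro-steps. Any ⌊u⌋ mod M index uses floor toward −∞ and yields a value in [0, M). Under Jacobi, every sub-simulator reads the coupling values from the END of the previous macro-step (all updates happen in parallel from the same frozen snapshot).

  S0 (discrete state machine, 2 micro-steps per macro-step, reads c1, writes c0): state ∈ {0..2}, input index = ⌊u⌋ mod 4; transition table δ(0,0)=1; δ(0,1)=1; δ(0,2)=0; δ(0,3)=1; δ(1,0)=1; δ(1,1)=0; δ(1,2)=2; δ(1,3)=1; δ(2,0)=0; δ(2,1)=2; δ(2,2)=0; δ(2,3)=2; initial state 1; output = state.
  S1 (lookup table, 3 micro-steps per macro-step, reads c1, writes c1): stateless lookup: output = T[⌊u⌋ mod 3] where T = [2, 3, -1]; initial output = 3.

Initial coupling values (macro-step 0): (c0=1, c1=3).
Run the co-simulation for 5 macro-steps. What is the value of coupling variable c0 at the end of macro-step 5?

macro 1: S0 reads c1=3 → after 2×micro: 1; S1 reads c1=3 → after 3×micro: 2 ⇒ (c0=1, c1=2)
macro 2: S0 reads c1=2 → after 2×micro: 0; S1 reads c1=2 → after 3×micro: -1 ⇒ (c0=0, c1=-1)
macro 3: S0 reads c1=-1 → after 2×micro: 1; S1 reads c1=-1 → after 3×micro: -1 ⇒ (c0=1, c1=-1)
macro 4: S0 reads c1=-1 → after 2×micro: 1; S1 reads c1=-1 → after 3×micro: -1 ⇒ (c0=1, c1=-1)
macro 5: S0 reads c1=-1 → after 2×micro: 1; S1 reads c1=-1 → after 3×micro: -1 ⇒ (c0=1, c1=-1)

c0 at macro-step 5 = 1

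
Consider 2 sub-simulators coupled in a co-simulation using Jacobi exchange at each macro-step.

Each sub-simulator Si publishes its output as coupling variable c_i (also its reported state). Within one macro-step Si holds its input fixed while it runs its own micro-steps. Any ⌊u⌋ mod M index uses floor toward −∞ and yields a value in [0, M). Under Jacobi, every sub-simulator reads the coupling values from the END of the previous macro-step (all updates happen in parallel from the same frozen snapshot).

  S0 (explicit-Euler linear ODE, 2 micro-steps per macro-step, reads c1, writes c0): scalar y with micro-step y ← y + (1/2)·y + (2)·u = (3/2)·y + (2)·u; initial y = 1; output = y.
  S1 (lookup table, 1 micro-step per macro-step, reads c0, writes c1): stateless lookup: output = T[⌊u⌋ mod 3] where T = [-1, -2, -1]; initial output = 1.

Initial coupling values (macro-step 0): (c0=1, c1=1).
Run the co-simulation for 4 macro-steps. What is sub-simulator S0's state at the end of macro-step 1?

S0 state at macro-step 1 = 29/4

macro 1: S0 reads c1=1 → after 2×micro: 29/4; S1 reads c0=1 → after 1×micro: -2 ⇒ (c0=29/4, c1=-2)
macro 2: S0 reads c1=-2 → after 2×micro: 101/16; S1 reads c0=29/4 → after 1×micro: -2 ⇒ (c0=101/16, c1=-2)
macro 3: S0 reads c1=-2 → after 2×micro: 269/64; S1 reads c0=101/16 → after 1×micro: -1 ⇒ (c0=269/64, c1=-1)
macro 4: S0 reads c1=-1 → after 2×micro: 1141/256; S1 reads c0=269/64 → after 1×micro: -2 ⇒ (c0=1141/256, c1=-2)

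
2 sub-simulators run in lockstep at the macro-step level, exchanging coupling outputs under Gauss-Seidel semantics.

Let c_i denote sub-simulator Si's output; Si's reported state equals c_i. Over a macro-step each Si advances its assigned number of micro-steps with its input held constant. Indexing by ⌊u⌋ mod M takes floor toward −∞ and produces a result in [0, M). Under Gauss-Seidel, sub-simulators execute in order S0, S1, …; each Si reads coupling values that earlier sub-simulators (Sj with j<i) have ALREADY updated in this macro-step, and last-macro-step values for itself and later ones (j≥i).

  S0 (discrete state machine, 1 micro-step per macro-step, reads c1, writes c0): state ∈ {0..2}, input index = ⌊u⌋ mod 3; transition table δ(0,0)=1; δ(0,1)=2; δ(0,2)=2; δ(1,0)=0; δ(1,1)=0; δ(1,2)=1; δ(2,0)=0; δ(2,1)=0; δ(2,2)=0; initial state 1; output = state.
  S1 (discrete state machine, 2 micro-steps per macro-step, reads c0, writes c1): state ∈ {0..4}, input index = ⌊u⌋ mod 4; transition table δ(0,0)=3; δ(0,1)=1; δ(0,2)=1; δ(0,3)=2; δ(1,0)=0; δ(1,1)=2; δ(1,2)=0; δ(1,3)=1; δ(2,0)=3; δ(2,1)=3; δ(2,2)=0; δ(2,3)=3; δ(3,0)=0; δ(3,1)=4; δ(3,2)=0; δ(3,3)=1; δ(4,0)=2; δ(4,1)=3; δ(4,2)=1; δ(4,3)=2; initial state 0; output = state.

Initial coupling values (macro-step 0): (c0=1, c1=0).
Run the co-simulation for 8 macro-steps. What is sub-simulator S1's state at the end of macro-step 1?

macro 1: S0 reads c1=0 → after 1×micro: 0; S1 reads c0=0 → after 2×micro: 0 ⇒ (c0=0, c1=0)
macro 2: S0 reads c1=0 → after 1×micro: 1; S1 reads c0=1 → after 2×micro: 2 ⇒ (c0=1, c1=2)
macro 3: S0 reads c1=2 → after 1×micro: 1; S1 reads c0=1 → after 2×micro: 4 ⇒ (c0=1, c1=4)
macro 4: S0 reads c1=4 → after 1×micro: 0; S1 reads c0=0 → after 2×micro: 3 ⇒ (c0=0, c1=3)
macro 5: S0 reads c1=3 → after 1×micro: 1; S1 reads c0=1 → after 2×micro: 3 ⇒ (c0=1, c1=3)
macro 6: S0 reads c1=3 → after 1×micro: 0; S1 reads c0=0 → after 2×micro: 3 ⇒ (c0=0, c1=3)
macro 7: S0 reads c1=3 → after 1×micro: 1; S1 reads c0=1 → after 2×micro: 3 ⇒ (c0=1, c1=3)
macro 8: S0 reads c1=3 → after 1×micro: 0; S1 reads c0=0 → after 2×micro: 3 ⇒ (c0=0, c1=3)

S1 state at macro-step 1 = 0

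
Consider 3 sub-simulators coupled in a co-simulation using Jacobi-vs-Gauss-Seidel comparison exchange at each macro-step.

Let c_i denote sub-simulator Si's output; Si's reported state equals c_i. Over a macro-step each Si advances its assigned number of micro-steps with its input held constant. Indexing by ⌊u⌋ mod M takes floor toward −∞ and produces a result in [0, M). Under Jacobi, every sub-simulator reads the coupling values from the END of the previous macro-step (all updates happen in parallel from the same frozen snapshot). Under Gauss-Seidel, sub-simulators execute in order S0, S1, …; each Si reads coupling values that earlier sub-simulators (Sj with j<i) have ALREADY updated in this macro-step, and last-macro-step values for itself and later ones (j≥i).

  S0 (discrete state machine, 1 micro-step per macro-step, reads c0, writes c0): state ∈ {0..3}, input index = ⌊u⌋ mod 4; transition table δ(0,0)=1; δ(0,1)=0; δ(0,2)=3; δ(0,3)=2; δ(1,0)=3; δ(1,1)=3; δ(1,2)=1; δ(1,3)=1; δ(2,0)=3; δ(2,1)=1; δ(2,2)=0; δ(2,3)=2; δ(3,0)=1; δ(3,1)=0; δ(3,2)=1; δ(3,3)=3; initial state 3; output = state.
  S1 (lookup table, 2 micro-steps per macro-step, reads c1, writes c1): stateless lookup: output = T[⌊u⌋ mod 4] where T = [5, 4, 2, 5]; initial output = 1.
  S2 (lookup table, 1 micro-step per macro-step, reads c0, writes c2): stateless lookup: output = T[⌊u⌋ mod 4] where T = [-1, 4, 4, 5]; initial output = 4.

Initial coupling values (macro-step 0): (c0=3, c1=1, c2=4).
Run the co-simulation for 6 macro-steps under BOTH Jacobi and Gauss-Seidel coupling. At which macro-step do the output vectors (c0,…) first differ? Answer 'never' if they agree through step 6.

first divergence at macro-step: never

[Jacobi] macro 1: S0 reads c0=3 → after 1×micro: 3; S1 reads c1=1 → after 2×micro: 4; S2 reads c0=3 → after 1×micro: 5 ⇒ (c0=3, c1=4, c2=5)
[Jacobi] macro 2: S0 reads c0=3 → after 1×micro: 3; S1 reads c1=4 → after 2×micro: 5; S2 reads c0=3 → after 1×micro: 5 ⇒ (c0=3, c1=5, c2=5)
[Jacobi] macro 3: S0 reads c0=3 → after 1×micro: 3; S1 reads c1=5 → after 2×micro: 4; S2 reads c0=3 → after 1×micro: 5 ⇒ (c0=3, c1=4, c2=5)
[Jacobi] macro 4: S0 reads c0=3 → after 1×micro: 3; S1 reads c1=4 → after 2×micro: 5; S2 reads c0=3 → after 1×micro: 5 ⇒ (c0=3, c1=5, c2=5)
[Jacobi] macro 5: S0 reads c0=3 → after 1×micro: 3; S1 reads c1=5 → after 2×micro: 4; S2 reads c0=3 → after 1×micro: 5 ⇒ (c0=3, c1=4, c2=5)
[Jacobi] macro 6: S0 reads c0=3 → after 1×micro: 3; S1 reads c1=4 → after 2×micro: 5; S2 reads c0=3 → after 1×micro: 5 ⇒ (c0=3, c1=5, c2=5)
[Gauss-Seidel] macro 1: S0 reads c0=3 → after 1×micro: 3; S1 reads c1=1 → after 2×micro: 4; S2 reads c0=3 → after 1×micro: 5 ⇒ (c0=3, c1=4, c2=5)
[Gauss-Seidel] macro 2: S0 reads c0=3 → after 1×micro: 3; S1 reads c1=4 → after 2×micro: 5; S2 reads c0=3 → after 1×micro: 5 ⇒ (c0=3, c1=5, c2=5)
[Gauss-Seidel] macro 3: S0 reads c0=3 → after 1×micro: 3; S1 reads c1=5 → after 2×micro: 4; S2 reads c0=3 → after 1×micro: 5 ⇒ (c0=3, c1=4, c2=5)
[Gauss-Seidel] macro 4: S0 reads c0=3 → after 1×micro: 3; S1 reads c1=4 → after 2×micro: 5; S2 reads c0=3 → after 1×micro: 5 ⇒ (c0=3, c1=5, c2=5)
[Gauss-Seidel] macro 5: S0 reads c0=3 → after 1×micro: 3; S1 reads c1=5 → after 2×micro: 4; S2 reads c0=3 → after 1×micro: 5 ⇒ (c0=3, c1=4, c2=5)
[Gauss-Seidel] macro 6: S0 reads c0=3 → after 1×micro: 3; S1 reads c1=4 → after 2×micro: 5; S2 reads c0=3 → after 1×micro: 5 ⇒ (c0=3, c1=5, c2=5)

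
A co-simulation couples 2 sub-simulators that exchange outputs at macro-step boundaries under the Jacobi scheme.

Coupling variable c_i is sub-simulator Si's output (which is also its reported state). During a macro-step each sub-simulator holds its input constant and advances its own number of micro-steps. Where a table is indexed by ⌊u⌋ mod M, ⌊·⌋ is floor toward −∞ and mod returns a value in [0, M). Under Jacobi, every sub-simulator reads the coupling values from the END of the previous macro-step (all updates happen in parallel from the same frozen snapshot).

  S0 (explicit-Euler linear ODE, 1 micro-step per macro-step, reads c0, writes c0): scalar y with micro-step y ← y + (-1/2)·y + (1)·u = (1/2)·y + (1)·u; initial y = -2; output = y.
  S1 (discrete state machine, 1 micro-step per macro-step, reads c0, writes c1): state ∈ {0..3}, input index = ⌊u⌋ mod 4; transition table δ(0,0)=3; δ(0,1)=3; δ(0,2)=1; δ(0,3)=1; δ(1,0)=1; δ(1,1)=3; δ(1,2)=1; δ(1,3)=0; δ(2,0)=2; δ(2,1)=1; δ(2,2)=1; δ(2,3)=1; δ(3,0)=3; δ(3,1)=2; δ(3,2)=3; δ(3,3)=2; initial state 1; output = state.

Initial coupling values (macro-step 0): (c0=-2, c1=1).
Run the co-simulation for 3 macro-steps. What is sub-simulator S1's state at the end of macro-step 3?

macro 1: S0 reads c0=-2 → after 1×micro: -3; S1 reads c0=-2 → after 1×micro: 1 ⇒ (c0=-3, c1=1)
macro 2: S0 reads c0=-3 → after 1×micro: -9/2; S1 reads c0=-3 → after 1×micro: 3 ⇒ (c0=-9/2, c1=3)
macro 3: S0 reads c0=-9/2 → after 1×micro: -27/4; S1 reads c0=-9/2 → after 1×micro: 2 ⇒ (c0=-27/4, c1=2)

S1 state at macro-step 3 = 2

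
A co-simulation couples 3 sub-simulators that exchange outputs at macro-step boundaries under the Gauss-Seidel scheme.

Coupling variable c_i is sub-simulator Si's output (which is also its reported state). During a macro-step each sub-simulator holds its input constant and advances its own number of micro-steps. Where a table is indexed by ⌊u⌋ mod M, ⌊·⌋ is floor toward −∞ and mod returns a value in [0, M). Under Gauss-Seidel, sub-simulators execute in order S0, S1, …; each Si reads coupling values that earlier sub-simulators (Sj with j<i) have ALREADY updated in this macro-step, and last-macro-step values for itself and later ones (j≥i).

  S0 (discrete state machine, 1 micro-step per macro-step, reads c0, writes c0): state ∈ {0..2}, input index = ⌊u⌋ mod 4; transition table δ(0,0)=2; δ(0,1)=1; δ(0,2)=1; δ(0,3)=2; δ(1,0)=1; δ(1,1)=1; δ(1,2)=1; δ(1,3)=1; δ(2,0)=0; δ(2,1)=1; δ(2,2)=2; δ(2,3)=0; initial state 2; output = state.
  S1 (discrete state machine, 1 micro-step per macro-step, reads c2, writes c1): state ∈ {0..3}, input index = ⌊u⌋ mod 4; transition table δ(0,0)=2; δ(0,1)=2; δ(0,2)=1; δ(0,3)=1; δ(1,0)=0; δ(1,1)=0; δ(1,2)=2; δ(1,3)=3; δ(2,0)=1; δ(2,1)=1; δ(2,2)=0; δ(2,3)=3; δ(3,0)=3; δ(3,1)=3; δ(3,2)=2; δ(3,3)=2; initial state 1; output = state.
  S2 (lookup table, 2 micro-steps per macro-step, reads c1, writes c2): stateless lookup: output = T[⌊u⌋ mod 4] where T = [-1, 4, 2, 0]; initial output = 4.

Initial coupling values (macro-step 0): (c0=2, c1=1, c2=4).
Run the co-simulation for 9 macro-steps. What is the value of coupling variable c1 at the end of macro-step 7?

c1 at macro-step 7 = 0

macro 1: S0 reads c0=2 → after 1×micro: 2; S1 reads c2=4 → after 1×micro: 0; S2 reads c1=0 → after 2×micro: -1 ⇒ (c0=2, c1=0, c2=-1)
macro 2: S0 reads c0=2 → after 1×micro: 2; S1 reads c2=-1 → after 1×micro: 1; S2 reads c1=1 → after 2×micro: 4 ⇒ (c0=2, c1=1, c2=4)
macro 3: S0 reads c0=2 → after 1×micro: 2; S1 reads c2=4 → after 1×micro: 0; S2 reads c1=0 → after 2×micro: -1 ⇒ (c0=2, c1=0, c2=-1)
macro 4: S0 reads c0=2 → after 1×micro: 2; S1 reads c2=-1 → after 1×micro: 1; S2 reads c1=1 → after 2×micro: 4 ⇒ (c0=2, c1=1, c2=4)
macro 5: S0 reads c0=2 → after 1×micro: 2; S1 reads c2=4 → after 1×micro: 0; S2 reads c1=0 → after 2×micro: -1 ⇒ (c0=2, c1=0, c2=-1)
macro 6: S0 reads c0=2 → after 1×micro: 2; S1 reads c2=-1 → after 1×micro: 1; S2 reads c1=1 → after 2×micro: 4 ⇒ (c0=2, c1=1, c2=4)
macro 7: S0 reads c0=2 → after 1×micro: 2; S1 reads c2=4 → after 1×micro: 0; S2 reads c1=0 → after 2×micro: -1 ⇒ (c0=2, c1=0, c2=-1)
macro 8: S0 reads c0=2 → after 1×micro: 2; S1 reads c2=-1 → after 1×micro: 1; S2 reads c1=1 → after 2×micro: 4 ⇒ (c0=2, c1=1, c2=4)
macro 9: S0 reads c0=2 → after 1×micro: 2; S1 reads c2=4 → after 1×micro: 0; S2 reads c1=0 → after 2×micro: -1 ⇒ (c0=2, c1=0, c2=-1)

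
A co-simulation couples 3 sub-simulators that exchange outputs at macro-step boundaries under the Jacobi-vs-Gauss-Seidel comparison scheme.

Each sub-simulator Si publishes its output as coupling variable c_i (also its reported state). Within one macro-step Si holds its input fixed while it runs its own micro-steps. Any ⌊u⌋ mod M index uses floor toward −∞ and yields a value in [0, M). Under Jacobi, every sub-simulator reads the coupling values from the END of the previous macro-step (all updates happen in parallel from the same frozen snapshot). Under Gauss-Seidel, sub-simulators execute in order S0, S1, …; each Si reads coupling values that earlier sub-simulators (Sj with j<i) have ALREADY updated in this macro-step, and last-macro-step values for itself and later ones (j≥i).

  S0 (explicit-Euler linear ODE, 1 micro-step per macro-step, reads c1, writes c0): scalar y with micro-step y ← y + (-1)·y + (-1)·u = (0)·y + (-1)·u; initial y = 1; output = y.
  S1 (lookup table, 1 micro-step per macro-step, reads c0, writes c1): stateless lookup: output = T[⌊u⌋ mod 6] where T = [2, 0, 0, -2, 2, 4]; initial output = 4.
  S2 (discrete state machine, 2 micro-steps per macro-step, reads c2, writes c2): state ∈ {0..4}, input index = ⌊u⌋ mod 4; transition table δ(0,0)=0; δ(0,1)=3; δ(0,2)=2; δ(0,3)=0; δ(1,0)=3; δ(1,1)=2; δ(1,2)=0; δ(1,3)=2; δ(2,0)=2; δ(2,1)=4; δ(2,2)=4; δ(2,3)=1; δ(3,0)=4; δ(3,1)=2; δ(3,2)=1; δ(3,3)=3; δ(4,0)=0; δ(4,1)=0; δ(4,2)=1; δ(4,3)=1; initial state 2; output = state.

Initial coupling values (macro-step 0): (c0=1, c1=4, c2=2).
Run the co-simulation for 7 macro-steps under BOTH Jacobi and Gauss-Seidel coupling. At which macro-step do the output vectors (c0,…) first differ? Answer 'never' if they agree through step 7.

[Jacobi] macro 1: S0 reads c1=4 → after 1×micro: -4; S1 reads c0=1 → after 1×micro: 0; S2 reads c2=2 → after 2×micro: 1 ⇒ (c0=-4, c1=0, c2=1)
[Jacobi] macro 2: S0 reads c1=0 → after 1×micro: 0; S1 reads c0=-4 → after 1×micro: 0; S2 reads c2=1 → after 2×micro: 4 ⇒ (c0=0, c1=0, c2=4)
[Jacobi] macro 3: S0 reads c1=0 → after 1×micro: 0; S1 reads c0=0 → after 1×micro: 2; S2 reads c2=4 → after 2×micro: 0 ⇒ (c0=0, c1=2, c2=0)
[Jacobi] macro 4: S0 reads c1=2 → after 1×micro: -2; S1 reads c0=0 → after 1×micro: 2; S2 reads c2=0 → after 2×micro: 0 ⇒ (c0=-2, c1=2, c2=0)
[Jacobi] macro 5: S0 reads c1=2 → after 1×micro: -2; S1 reads c0=-2 → after 1×micro: 2; S2 reads c2=0 → after 2×micro: 0 ⇒ (c0=-2, c1=2, c2=0)
[Jacobi] macro 6: S0 reads c1=2 → after 1×micro: -2; S1 reads c0=-2 → after 1×micro: 2; S2 reads c2=0 → after 2×micro: 0 ⇒ (c0=-2, c1=2, c2=0)
[Jacobi] macro 7: S0 reads c1=2 → after 1×micro: -2; S1 reads c0=-2 → after 1×micro: 2; S2 reads c2=0 → after 2×micro: 0 ⇒ (c0=-2, c1=2, c2=0)
[Gauss-Seidel] macro 1: S0 reads c1=4 → after 1×micro: -4; S1 reads c0=-4 → after 1×micro: 0; S2 reads c2=2 → after 2×micro: 1 ⇒ (c0=-4, c1=0, c2=1)
[Gauss-Seidel] macro 2: S0 reads c1=0 → after 1×micro: 0; S1 reads c0=0 → after 1×micro: 2; S2 reads c2=1 → after 2×micro: 4 ⇒ (c0=0, c1=2, c2=4)
[Gauss-Seidel] macro 3: S0 reads c1=2 → after 1×micro: -2; S1 reads c0=-2 → after 1×micro: 2; S2 reads c2=4 → after 2×micro: 0 ⇒ (c0=-2, c1=2, c2=0)
[Gauss-Seidel] macro 4: S0 reads c1=2 → after 1×micro: -2; S1 reads c0=-2 → after 1×micro: 2; S2 reads c2=0 → after 2×micro: 0 ⇒ (c0=-2, c1=2, c2=0)
[Gauss-Seidel] macro 5: S0 reads c1=2 → after 1×micro: -2; S1 reads c0=-2 → after 1×micro: 2; S2 reads c2=0 → after 2×micro: 0 ⇒ (c0=-2, c1=2, c2=0)
[Gauss-Seidel] macro 6: S0 reads c1=2 → after 1×micro: -2; S1 reads c0=-2 → after 1×micro: 2; S2 reads c2=0 → after 2×micro: 0 ⇒ (c0=-2, c1=2, c2=0)
[Gauss-Seidel] macro 7: S0 reads c1=2 → after 1×micro: -2; S1 reads c0=-2 → after 1×micro: 2; S2 reads c2=0 → after 2×micro: 0 ⇒ (c0=-2, c1=2, c2=0)

first divergence at macro-step: 2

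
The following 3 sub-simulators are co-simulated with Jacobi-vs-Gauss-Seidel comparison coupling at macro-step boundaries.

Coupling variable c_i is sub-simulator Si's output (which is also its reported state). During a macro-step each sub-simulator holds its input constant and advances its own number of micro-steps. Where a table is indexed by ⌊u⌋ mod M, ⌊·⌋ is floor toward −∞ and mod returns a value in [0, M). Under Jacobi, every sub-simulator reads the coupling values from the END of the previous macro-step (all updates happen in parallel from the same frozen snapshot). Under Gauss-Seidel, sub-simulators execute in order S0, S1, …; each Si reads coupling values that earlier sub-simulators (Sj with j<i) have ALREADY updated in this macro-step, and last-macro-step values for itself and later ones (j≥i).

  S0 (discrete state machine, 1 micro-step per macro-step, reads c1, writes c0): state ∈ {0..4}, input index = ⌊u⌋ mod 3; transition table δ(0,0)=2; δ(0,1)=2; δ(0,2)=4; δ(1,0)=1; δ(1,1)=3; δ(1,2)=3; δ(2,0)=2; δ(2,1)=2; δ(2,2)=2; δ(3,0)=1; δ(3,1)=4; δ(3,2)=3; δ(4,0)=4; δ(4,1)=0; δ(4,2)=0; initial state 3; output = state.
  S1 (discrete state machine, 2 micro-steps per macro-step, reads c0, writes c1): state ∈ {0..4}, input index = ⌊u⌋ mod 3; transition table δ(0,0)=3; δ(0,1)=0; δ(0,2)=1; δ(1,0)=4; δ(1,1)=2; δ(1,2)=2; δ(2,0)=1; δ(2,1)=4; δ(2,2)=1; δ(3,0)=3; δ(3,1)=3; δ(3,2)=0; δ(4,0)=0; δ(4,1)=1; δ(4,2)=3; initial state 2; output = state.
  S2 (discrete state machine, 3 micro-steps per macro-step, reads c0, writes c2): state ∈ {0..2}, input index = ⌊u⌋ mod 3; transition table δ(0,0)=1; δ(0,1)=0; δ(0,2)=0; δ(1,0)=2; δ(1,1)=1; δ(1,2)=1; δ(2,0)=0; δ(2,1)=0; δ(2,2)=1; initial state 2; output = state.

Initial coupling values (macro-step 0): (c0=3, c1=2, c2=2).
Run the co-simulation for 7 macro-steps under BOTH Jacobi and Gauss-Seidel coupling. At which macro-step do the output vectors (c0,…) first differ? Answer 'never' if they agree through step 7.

first divergence at macro-step: 2

[Jacobi] macro 1: S0 reads c1=2 → after 1×micro: 3; S1 reads c0=3 → after 2×micro: 4; S2 reads c0=3 → after 3×micro: 2 ⇒ (c0=3, c1=4, c2=2)
[Jacobi] macro 2: S0 reads c1=4 → after 1×micro: 4; S1 reads c0=3 → after 2×micro: 3; S2 reads c0=3 → after 3×micro: 2 ⇒ (c0=4, c1=3, c2=2)
[Jacobi] macro 3: S0 reads c1=3 → after 1×micro: 4; S1 reads c0=4 → after 2×micro: 3; S2 reads c0=4 → after 3×micro: 0 ⇒ (c0=4, c1=3, c2=0)
[Jacobi] macro 4: S0 reads c1=3 → after 1×micro: 4; S1 reads c0=4 → after 2×micro: 3; S2 reads c0=4 → after 3×micro: 0 ⇒ (c0=4, c1=3, c2=0)
[Jacobi] macro 5: S0 reads c1=3 → after 1×micro: 4; S1 reads c0=4 → after 2×micro: 3; S2 reads c0=4 → after 3×micro: 0 ⇒ (c0=4, c1=3, c2=0)
[Jacobi] macro 6: S0 reads c1=3 → after 1×micro: 4; S1 reads c0=4 → after 2×micro: 3; S2 reads c0=4 → after 3×micro: 0 ⇒ (c0=4, c1=3, c2=0)
[Jacobi] macro 7: S0 reads c1=3 → after 1×micro: 4; S1 reads c0=4 → after 2×micro: 3; S2 reads c0=4 → after 3×micro: 0 ⇒ (c0=4, c1=3, c2=0)
[Gauss-Seidel] macro 1: S0 reads c1=2 → after 1×micro: 3; S1 reads c0=3 → after 2×micro: 4; S2 reads c0=3 → after 3×micro: 2 ⇒ (c0=3, c1=4, c2=2)
[Gauss-Seidel] macro 2: S0 reads c1=4 → after 1×micro: 4; S1 reads c0=4 → after 2×micro: 2; S2 reads c0=4 → after 3×micro: 0 ⇒ (c0=4, c1=2, c2=0)
[Gauss-Seidel] macro 3: S0 reads c1=2 → after 1×micro: 0; S1 reads c0=0 → after 2×micro: 4; S2 reads c0=0 → after 3×micro: 0 ⇒ (c0=0, c1=4, c2=0)
[Gauss-Seidel] macro 4: S0 reads c1=4 → after 1×micro: 2; S1 reads c0=2 → after 2×micro: 0; S2 reads c0=2 → after 3×micro: 0 ⇒ (c0=2, c1=0, c2=0)
[Gauss-Seidel] macro 5: S0 reads c1=0 → after 1×micro: 2; S1 reads c0=2 → after 2×micro: 2; S2 reads c0=2 → after 3×micro: 0 ⇒ (c0=2, c1=2, c2=0)
[Gauss-Seidel] macro 6: S0 reads c1=2 → after 1×micro: 2; S1 reads c0=2 → after 2×micro: 2; S2 reads c0=2 → after 3×micro: 0 ⇒ (c0=2, c1=2, c2=0)
[Gauss-Seidel] macro 7: S0 reads c1=2 → after 1×micro: 2; S1 reads c0=2 → after 2×micro: 2; S2 reads c0=2 → after 3×micro: 0 ⇒ (c0=2, c1=2, c2=0)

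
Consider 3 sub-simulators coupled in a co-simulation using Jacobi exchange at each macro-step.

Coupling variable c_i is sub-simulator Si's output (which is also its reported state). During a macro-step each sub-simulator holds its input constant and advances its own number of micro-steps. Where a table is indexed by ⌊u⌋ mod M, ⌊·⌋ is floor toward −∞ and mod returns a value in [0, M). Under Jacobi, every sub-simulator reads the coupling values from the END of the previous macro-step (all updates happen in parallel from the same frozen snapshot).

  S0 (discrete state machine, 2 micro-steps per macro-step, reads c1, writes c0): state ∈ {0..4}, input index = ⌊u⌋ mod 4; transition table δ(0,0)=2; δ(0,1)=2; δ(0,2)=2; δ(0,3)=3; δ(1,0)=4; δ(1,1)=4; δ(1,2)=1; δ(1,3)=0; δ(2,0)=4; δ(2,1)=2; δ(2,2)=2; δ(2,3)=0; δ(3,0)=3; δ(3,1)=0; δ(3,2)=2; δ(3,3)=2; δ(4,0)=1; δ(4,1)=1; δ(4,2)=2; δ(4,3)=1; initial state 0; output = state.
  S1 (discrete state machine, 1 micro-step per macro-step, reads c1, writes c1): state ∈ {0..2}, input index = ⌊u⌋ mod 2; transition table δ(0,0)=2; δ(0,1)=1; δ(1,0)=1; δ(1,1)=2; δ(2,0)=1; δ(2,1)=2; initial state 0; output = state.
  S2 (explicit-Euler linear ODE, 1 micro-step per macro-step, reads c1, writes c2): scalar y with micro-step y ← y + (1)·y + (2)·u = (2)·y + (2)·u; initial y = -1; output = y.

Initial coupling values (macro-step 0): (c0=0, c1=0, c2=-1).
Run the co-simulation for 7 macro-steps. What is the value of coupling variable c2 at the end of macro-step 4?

c2 at macro-step 4 = 8

macro 1: S0 reads c1=0 → after 2×micro: 4; S1 reads c1=0 → after 1×micro: 2; S2 reads c1=0 → after 1×micro: -2 ⇒ (c0=4, c1=2, c2=-2)
macro 2: S0 reads c1=2 → after 2×micro: 2; S1 reads c1=2 → after 1×micro: 1; S2 reads c1=2 → after 1×micro: 0 ⇒ (c0=2, c1=1, c2=0)
macro 3: S0 reads c1=1 → after 2×micro: 2; S1 reads c1=1 → after 1×micro: 2; S2 reads c1=1 → after 1×micro: 2 ⇒ (c0=2, c1=2, c2=2)
macro 4: S0 reads c1=2 → after 2×micro: 2; S1 reads c1=2 → after 1×micro: 1; S2 reads c1=2 → after 1×micro: 8 ⇒ (c0=2, c1=1, c2=8)
macro 5: S0 reads c1=1 → after 2×micro: 2; S1 reads c1=1 → after 1×micro: 2; S2 reads c1=1 → after 1×micro: 18 ⇒ (c0=2, c1=2, c2=18)
macro 6: S0 reads c1=2 → after 2×micro: 2; S1 reads c1=2 → after 1×micro: 1; S2 reads c1=2 → after 1×micro: 40 ⇒ (c0=2, c1=1, c2=40)
macro 7: S0 reads c1=1 → after 2×micro: 2; S1 reads c1=1 → after 1×micro: 2; S2 reads c1=1 → after 1×micro: 82 ⇒ (c0=2, c1=2, c2=82)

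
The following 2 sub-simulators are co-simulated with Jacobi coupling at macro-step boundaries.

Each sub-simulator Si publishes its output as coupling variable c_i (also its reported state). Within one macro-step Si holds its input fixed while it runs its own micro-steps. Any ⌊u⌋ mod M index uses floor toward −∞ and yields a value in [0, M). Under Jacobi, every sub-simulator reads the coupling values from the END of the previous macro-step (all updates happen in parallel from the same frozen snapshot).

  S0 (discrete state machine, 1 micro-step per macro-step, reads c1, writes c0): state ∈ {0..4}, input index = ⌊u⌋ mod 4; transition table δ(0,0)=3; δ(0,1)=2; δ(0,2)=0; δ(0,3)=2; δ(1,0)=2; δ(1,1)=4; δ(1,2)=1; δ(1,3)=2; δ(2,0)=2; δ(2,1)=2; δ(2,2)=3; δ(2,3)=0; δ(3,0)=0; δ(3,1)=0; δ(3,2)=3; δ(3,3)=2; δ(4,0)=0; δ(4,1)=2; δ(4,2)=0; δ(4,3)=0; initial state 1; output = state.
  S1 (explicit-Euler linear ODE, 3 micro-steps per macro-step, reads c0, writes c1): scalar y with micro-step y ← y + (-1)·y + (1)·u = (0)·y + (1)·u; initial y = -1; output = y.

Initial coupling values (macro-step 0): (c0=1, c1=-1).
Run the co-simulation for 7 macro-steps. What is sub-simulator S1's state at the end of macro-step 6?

S1 state at macro-step 6 = 2

macro 1: S0 reads c1=-1 → after 1×micro: 2; S1 reads c0=1 → after 3×micro: 1 ⇒ (c0=2, c1=1)
macro 2: S0 reads c1=1 → after 1×micro: 2; S1 reads c0=2 → after 3×micro: 2 ⇒ (c0=2, c1=2)
macro 3: S0 reads c1=2 → after 1×micro: 3; S1 reads c0=2 → after 3×micro: 2 ⇒ (c0=3, c1=2)
macro 4: S0 reads c1=2 → after 1×micro: 3; S1 reads c0=3 → after 3×micro: 3 ⇒ (c0=3, c1=3)
macro 5: S0 reads c1=3 → after 1×micro: 2; S1 reads c0=3 → after 3×micro: 3 ⇒ (c0=2, c1=3)
macro 6: S0 reads c1=3 → after 1×micro: 0; S1 reads c0=2 → after 3×micro: 2 ⇒ (c0=0, c1=2)
macro 7: S0 reads c1=2 → after 1×micro: 0; S1 reads c0=0 → after 3×micro: 0 ⇒ (c0=0, c1=0)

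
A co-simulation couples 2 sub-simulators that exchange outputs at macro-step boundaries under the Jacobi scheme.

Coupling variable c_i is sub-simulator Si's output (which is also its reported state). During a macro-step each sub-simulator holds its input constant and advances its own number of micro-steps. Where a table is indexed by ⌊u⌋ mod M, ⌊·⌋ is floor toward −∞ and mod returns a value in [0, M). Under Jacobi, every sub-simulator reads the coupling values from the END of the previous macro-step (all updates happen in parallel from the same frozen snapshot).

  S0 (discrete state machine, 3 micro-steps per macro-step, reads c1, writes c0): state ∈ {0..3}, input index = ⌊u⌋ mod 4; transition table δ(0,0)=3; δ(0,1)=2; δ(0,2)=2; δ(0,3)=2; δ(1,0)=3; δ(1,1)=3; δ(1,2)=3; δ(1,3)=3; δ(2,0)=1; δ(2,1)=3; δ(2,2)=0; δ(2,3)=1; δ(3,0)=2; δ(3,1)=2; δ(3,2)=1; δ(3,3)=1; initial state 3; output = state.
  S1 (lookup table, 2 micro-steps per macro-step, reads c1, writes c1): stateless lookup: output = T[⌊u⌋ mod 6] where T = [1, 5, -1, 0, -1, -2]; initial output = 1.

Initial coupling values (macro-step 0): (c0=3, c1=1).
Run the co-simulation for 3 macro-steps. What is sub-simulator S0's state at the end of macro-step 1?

S0 state at macro-step 1 = 2

macro 1: S0 reads c1=1 → after 3×micro: 2; S1 reads c1=1 → after 2×micro: 5 ⇒ (c0=2, c1=5)
macro 2: S0 reads c1=5 → after 3×micro: 3; S1 reads c1=5 → after 2×micro: -2 ⇒ (c0=3, c1=-2)
macro 3: S0 reads c1=-2 → after 3×micro: 1; S1 reads c1=-2 → after 2×micro: -1 ⇒ (c0=1, c1=-1)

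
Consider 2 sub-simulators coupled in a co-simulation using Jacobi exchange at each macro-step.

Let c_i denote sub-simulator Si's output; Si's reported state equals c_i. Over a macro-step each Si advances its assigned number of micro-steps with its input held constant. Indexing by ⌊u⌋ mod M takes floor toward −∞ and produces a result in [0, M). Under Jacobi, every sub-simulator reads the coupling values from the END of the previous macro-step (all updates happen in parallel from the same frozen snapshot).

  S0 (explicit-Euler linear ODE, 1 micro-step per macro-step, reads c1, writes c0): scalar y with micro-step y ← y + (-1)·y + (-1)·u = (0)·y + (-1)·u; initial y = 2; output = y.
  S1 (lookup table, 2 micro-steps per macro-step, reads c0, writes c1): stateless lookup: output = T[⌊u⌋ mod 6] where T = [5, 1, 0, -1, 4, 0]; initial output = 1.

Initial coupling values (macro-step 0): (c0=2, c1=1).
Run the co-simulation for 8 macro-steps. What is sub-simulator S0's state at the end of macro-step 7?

S0 state at macro-step 7 = -1

macro 1: S0 reads c1=1 → after 1×micro: -1; S1 reads c0=2 → after 2×micro: 0 ⇒ (c0=-1, c1=0)
macro 2: S0 reads c1=0 → after 1×micro: 0; S1 reads c0=-1 → after 2×micro: 0 ⇒ (c0=0, c1=0)
macro 3: S0 reads c1=0 → after 1×micro: 0; S1 reads c0=0 → after 2×micro: 5 ⇒ (c0=0, c1=5)
macro 4: S0 reads c1=5 → after 1×micro: -5; S1 reads c0=0 → after 2×micro: 5 ⇒ (c0=-5, c1=5)
macro 5: S0 reads c1=5 → after 1×micro: -5; S1 reads c0=-5 → after 2×micro: 1 ⇒ (c0=-5, c1=1)
macro 6: S0 reads c1=1 → after 1×micro: -1; S1 reads c0=-5 → after 2×micro: 1 ⇒ (c0=-1, c1=1)
macro 7: S0 reads c1=1 → after 1×micro: -1; S1 reads c0=-1 → after 2×micro: 0 ⇒ (c0=-1, c1=0)
macro 8: S0 reads c1=0 → after 1×micro: 0; S1 reads c0=-1 → after 2×micro: 0 ⇒ (c0=0, c1=0)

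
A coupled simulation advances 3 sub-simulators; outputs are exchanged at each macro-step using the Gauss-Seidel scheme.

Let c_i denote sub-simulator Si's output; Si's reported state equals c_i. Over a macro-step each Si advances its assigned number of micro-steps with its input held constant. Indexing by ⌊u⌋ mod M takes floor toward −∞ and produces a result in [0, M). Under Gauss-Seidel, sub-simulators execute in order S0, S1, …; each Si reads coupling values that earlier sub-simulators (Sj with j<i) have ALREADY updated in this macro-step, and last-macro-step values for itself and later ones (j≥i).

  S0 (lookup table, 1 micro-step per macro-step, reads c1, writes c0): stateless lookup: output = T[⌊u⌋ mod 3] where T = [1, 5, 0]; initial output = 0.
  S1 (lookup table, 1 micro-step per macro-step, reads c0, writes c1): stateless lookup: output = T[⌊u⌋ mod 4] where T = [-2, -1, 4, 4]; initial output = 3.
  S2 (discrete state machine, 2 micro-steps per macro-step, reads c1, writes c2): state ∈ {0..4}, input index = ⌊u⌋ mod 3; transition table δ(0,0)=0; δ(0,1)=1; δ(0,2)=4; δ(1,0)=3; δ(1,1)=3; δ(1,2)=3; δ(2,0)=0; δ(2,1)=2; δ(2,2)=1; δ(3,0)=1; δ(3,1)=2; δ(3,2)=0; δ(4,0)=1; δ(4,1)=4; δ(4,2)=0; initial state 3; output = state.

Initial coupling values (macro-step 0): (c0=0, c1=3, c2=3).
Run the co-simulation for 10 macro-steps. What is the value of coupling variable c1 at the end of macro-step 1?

macro 1: S0 reads c1=3 → after 1×micro: 1; S1 reads c0=1 → after 1×micro: -1; S2 reads c1=-1 → after 2×micro: 4 ⇒ (c0=1, c1=-1, c2=4)
macro 2: S0 reads c1=-1 → after 1×micro: 0; S1 reads c0=0 → after 1×micro: -2; S2 reads c1=-2 → after 2×micro: 4 ⇒ (c0=0, c1=-2, c2=4)
macro 3: S0 reads c1=-2 → after 1×micro: 5; S1 reads c0=5 → after 1×micro: -1; S2 reads c1=-1 → after 2×micro: 4 ⇒ (c0=5, c1=-1, c2=4)
macro 4: S0 reads c1=-1 → after 1×micro: 0; S1 reads c0=0 → after 1×micro: -2; S2 reads c1=-2 → after 2×micro: 4 ⇒ (c0=0, c1=-2, c2=4)
macro 5: S0 reads c1=-2 → after 1×micro: 5; S1 reads c0=5 → after 1×micro: -1; S2 reads c1=-1 → after 2×micro: 4 ⇒ (c0=5, c1=-1, c2=4)
macro 6: S0 reads c1=-1 → after 1×micro: 0; S1 reads c0=0 → after 1×micro: -2; S2 reads c1=-2 → after 2×micro: 4 ⇒ (c0=0, c1=-2, c2=4)
macro 7: S0 reads c1=-2 → after 1×micro: 5; S1 reads c0=5 → after 1×micro: -1; S2 reads c1=-1 → after 2×micro: 4 ⇒ (c0=5, c1=-1, c2=4)
macro 8: S0 reads c1=-1 → after 1×micro: 0; S1 reads c0=0 → after 1×micro: -2; S2 reads c1=-2 → after 2×micro: 4 ⇒ (c0=0, c1=-2, c2=4)
macro 9: S0 reads c1=-2 → after 1×micro: 5; S1 reads c0=5 → after 1×micro: -1; S2 reads c1=-1 → after 2×micro: 4 ⇒ (c0=5, c1=-1, c2=4)
macro 10: S0 reads c1=-1 → after 1×micro: 0; S1 reads c0=0 → after 1×micro: -2; S2 reads c1=-2 → after 2×micro: 4 ⇒ (c0=0, c1=-2, c2=4)

c1 at macro-step 1 = -1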